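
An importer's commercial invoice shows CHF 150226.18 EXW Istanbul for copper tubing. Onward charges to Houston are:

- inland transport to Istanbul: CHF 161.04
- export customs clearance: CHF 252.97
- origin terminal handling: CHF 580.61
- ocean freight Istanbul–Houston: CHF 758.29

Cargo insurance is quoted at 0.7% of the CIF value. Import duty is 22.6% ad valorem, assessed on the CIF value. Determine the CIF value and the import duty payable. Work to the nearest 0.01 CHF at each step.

Let C be the CIF value. C = EXW price + pre-shipment costs + freight + 0.7% × C
C − 0.7% × C = 150226.18 + 161.04 + 252.97 + 580.61 + 758.29
0.993 × C = 151979.09
C = 151979.09 / 0.993 = 153050.44
Insurance premium = 0.7% × 153050.44 = 1071.35
Import duty = 153050.44 × 22.6% = 34589.40

CIF value: CHF 153050.44; import duty: CHF 34589.40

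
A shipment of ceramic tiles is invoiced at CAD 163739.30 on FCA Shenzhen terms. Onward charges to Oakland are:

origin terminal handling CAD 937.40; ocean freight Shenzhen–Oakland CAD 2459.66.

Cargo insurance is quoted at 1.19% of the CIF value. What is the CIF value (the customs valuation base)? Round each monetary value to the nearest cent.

Let C be the CIF value. C = FCA price + pre-shipment costs + freight + 1.19% × C
C − 1.19% × C = 163739.30 + 937.40 + 2459.66
0.9881 × C = 167136.36
C = 167136.36 / 0.9881 = 169149.24
Insurance premium = 1.19% × 169149.24 = 2012.88

CIF value: CAD 169149.24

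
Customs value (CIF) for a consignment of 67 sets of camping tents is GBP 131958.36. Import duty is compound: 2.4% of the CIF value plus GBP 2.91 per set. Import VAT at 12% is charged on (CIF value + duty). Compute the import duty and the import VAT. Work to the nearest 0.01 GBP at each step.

Ad valorem component: 131958.36 × 2.4% = 3167.00
Specific component: 67 × 2.91 = 194.97
Import duty = 3167.00 + 194.97 = 3361.97
VAT base = CIF + duty = 131958.36 + 3361.97 = 135320.33
Import VAT = 135320.33 × 12% = 16238.44

Import duty: GBP 3361.97; import VAT: GBP 16238.44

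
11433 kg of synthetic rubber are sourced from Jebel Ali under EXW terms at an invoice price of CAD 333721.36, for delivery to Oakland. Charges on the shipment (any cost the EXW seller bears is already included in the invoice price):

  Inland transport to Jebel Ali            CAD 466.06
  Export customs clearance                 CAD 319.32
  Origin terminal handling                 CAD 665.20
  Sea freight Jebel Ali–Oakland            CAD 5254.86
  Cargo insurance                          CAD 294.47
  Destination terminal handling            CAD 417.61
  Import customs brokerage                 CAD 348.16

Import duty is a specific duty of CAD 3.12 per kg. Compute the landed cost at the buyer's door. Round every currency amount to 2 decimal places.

EXW: the seller makes goods available at their premises; the buyer bears all onward costs.
CIF value = EXW price + inland to port + export clearance + origin terminal + freight + insurance = 333721.36 + 466.06 + 319.32 + 665.20 + 5254.86 + 294.47 = 340721.27
Import duty = 11433 × 3.12 = 35670.96
Buyer bears: inland to port 466.06 + export clearance 319.32 + origin terminal 665.20 + freight 5254.86 + insurance 294.47 + destination terminal 417.61 + brokerage 348.16 + duty 35670.96 = 43436.64
Landed cost = invoice 333721.36 + 43436.64 = 377158.00

Total landed cost: CAD 377158.00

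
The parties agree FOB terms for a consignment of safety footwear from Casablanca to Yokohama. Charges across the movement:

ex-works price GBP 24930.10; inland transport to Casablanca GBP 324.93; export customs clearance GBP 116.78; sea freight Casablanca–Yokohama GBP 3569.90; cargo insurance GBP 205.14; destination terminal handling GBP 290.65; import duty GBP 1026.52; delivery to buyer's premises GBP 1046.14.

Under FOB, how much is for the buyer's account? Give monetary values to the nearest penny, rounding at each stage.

FOB: the seller bears costs until goods are on board at the origin port; the buyer bears freight, insurance and all costs thereafter.
Seller's account: goods 24930.10 + inland to port 324.93 + export clearance 116.78 = 25371.81
Buyer's account: freight 3569.90 + insurance 205.14 + destination terminal 290.65 + duty 1026.52 + delivery 1046.14 = 6138.35

Buyer's account: GBP 6138.35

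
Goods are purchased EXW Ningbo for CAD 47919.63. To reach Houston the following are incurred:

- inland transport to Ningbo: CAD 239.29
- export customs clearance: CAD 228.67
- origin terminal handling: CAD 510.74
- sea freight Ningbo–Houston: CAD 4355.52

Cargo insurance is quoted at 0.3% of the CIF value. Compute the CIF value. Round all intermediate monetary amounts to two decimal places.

Let C be the CIF value. C = EXW price + pre-shipment costs + freight + 0.3% × C
C − 0.3% × C = 47919.63 + 239.29 + 228.67 + 510.74 + 4355.52
0.997 × C = 53253.85
C = 53253.85 / 0.997 = 53414.09
Insurance premium = 0.3% × 53414.09 = 160.24

CIF value: CAD 53414.09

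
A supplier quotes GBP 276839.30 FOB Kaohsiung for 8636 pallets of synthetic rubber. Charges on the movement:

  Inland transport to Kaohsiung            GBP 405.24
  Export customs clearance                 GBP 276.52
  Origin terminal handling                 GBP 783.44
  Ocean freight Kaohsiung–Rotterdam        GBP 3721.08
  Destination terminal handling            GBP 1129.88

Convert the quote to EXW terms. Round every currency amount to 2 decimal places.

EXW price: GBP 275374.10

Not relevant to the conversion: destination terminal, freight — on the buyer under both terms; not part of either seller's price.
From FOB to EXW, the seller no longer bears: inland to port, export clearance, origin terminal.
EXW price = 276839.30 − 405.24 − 276.52 − 783.44 = 275374.10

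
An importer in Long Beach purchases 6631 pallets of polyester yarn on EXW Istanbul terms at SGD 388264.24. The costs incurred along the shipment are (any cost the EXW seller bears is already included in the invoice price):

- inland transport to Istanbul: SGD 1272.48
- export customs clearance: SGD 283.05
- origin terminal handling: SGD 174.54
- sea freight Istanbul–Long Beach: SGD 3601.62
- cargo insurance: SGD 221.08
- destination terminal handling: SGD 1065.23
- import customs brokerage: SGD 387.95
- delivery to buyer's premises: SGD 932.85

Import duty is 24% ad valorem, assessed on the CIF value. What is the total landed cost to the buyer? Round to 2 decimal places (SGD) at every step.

EXW: the seller makes goods available at their premises; the buyer bears all onward costs.
CIF value = EXW price + inland to port + export clearance + origin terminal + freight + insurance = 388264.24 + 1272.48 + 283.05 + 174.54 + 3601.62 + 221.08 = 393817.01
Import duty = 393817.01 × 24% = 94516.08
Buyer bears: inland to port 1272.48 + export clearance 283.05 + origin terminal 174.54 + freight 3601.62 + insurance 221.08 + destination terminal 1065.23 + brokerage 387.95 + delivery 932.85 + duty 94516.08 = 102454.88
Landed cost = invoice 388264.24 + 102454.88 = 490719.12

Total landed cost: SGD 490719.12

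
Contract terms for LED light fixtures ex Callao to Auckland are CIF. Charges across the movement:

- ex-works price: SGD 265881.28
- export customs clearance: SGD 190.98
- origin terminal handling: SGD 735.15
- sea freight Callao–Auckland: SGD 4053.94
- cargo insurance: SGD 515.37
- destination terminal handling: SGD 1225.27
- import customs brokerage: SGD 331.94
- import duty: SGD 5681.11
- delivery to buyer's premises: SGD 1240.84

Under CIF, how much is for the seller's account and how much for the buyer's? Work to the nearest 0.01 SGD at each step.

Seller: SGD 271376.72; buyer: SGD 8479.16

CIF: the seller pays costs through ocean freight and marine insurance to the destination port.
Seller's account: goods 265881.28 + export clearance 190.98 + origin terminal 735.15 + freight 4053.94 + insurance 515.37 = 271376.72
Buyer's account: destination terminal 1225.27 + brokerage 331.94 + duty 5681.11 + delivery 1240.84 = 8479.16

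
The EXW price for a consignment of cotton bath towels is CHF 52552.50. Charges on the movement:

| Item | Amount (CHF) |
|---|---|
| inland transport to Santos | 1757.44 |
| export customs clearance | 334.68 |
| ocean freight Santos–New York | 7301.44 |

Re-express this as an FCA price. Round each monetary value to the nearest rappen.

FCA price: CHF 54644.62

Not relevant to the conversion: freight — on the buyer under both terms; not part of either seller's price.
From EXW to FCA, the seller additionally bears: inland to port, export clearance.
FCA price = 52552.50 + 1757.44 + 334.68 = 54644.62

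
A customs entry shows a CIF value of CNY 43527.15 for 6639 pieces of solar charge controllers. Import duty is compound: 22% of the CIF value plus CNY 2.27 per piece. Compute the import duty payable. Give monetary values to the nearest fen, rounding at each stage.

Ad valorem component: 43527.15 × 22% = 9575.97
Specific component: 6639 × 2.27 = 15070.53
Import duty = 9575.97 + 15070.53 = 24646.50

Import duty: CNY 24646.50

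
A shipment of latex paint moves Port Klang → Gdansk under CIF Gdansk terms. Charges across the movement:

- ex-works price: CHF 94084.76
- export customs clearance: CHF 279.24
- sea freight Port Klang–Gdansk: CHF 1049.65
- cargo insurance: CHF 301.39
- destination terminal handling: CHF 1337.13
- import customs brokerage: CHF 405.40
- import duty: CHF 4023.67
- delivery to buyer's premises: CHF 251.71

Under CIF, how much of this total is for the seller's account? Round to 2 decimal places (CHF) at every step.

CIF: the seller pays costs through ocean freight and marine insurance to the destination port.
Seller's account: goods 94084.76 + export clearance 279.24 + freight 1049.65 + insurance 301.39 = 95715.04
Buyer's account: destination terminal 1337.13 + brokerage 405.40 + duty 4023.67 + delivery 251.71 = 6017.91

Seller's account: CHF 95715.04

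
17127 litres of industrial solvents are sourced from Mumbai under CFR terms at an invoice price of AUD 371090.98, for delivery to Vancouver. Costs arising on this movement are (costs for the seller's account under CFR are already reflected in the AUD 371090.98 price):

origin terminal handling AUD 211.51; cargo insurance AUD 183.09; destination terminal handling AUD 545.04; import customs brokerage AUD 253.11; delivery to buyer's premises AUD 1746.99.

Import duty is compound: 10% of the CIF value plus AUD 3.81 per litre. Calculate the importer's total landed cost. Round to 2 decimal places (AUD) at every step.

CFR: the seller pays costs through ocean freight to the destination port, but not insurance.
Already in the invoice (seller's account under CFR): origin terminal — exclude.
CIF value = CFR price + insurance = 371090.98 + 183.09 = 371274.07
Ad valorem component: 371274.07 × 10% = 37127.41
Specific component: 17127 × 3.81 = 65253.87
Import duty = 37127.41 + 65253.87 = 102381.28
Buyer bears: insurance 183.09 + destination terminal 545.04 + brokerage 253.11 + delivery 1746.99 + duty 102381.28 = 105109.51
Landed cost = invoice 371090.98 + 105109.51 = 476200.49

Total landed cost: AUD 476200.49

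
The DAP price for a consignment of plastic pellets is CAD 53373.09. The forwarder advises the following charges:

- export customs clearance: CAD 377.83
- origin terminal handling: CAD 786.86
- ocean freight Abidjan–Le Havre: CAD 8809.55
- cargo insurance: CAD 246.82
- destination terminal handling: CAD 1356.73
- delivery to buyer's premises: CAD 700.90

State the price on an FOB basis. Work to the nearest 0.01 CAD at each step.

Not relevant to the conversion: origin terminal, export clearance — on the seller under both DAP and FOB; already in the DAP price and stays in the FOB price.
From DAP to FOB, the seller no longer bears: freight, insurance, destination terminal, delivery.
FOB price = 53373.09 − 8809.55 − 246.82 − 1356.73 − 700.90 = 42259.09

FOB price: CAD 42259.09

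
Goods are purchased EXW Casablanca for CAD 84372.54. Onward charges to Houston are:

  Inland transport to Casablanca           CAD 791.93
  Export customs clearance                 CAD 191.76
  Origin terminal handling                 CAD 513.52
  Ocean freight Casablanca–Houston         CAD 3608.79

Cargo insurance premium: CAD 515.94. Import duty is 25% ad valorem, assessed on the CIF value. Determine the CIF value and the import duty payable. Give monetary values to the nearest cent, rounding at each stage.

CIF = EXW price + pre-shipment costs + freight + insurance
CIF = 84372.54 + 791.93 + 191.76 + 513.52 + 3608.79 + 515.94 = 89994.48
Import duty = 89994.48 × 25% = 22498.62

CIF value: CAD 89994.48; import duty: CAD 22498.62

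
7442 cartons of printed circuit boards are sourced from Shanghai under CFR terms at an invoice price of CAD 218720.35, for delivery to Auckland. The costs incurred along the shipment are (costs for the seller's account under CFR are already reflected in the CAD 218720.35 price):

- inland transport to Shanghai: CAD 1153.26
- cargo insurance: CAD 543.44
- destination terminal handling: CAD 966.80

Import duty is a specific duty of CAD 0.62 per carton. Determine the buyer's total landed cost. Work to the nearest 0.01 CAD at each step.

Total landed cost: CAD 224844.63

CFR: the seller pays costs through ocean freight to the destination port, but not insurance.
Already in the invoice (seller's account under CFR): inland to port — exclude.
CIF value = CFR price + insurance = 218720.35 + 543.44 = 219263.79
Import duty = 7442 × 0.62 = 4614.04
Buyer bears: insurance 543.44 + destination terminal 966.80 + duty 4614.04 = 6124.28
Landed cost = invoice 218720.35 + 6124.28 = 224844.63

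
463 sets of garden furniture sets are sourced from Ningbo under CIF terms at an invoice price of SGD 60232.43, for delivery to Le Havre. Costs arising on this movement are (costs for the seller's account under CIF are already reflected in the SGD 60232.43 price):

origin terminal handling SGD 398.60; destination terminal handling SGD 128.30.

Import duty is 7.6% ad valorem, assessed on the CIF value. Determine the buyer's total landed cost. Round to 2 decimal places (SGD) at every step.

CIF: the seller pays costs through ocean freight and marine insurance to the destination port.
Already in the invoice (seller's account under CIF): origin terminal — exclude.
The CIF price already equals the CIF value: 60232.43
Import duty = 60232.43 × 7.6% = 4577.66
Buyer bears: destination terminal 128.30 + duty 4577.66 = 4705.96
Landed cost = invoice 60232.43 + 4705.96 = 64938.39

Total landed cost: SGD 64938.39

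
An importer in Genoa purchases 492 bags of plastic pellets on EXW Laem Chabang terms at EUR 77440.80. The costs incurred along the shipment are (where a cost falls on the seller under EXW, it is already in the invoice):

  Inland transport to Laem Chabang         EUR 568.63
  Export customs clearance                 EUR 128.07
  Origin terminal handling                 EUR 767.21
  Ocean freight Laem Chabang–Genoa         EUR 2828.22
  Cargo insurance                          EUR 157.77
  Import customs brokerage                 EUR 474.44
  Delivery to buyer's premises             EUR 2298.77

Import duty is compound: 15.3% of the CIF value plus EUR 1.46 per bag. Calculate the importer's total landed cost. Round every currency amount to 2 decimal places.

Total landed cost: EUR 97911.51

EXW: the seller makes goods available at their premises; the buyer bears all onward costs.
CIF value = EXW price + inland to port + export clearance + origin terminal + freight + insurance = 77440.80 + 568.63 + 128.07 + 767.21 + 2828.22 + 157.77 = 81890.70
Ad valorem component: 81890.70 × 15.3% = 12529.28
Specific component: 492 × 1.46 = 718.32
Import duty = 12529.28 + 718.32 = 13247.60
Buyer bears: inland to port 568.63 + export clearance 128.07 + origin terminal 767.21 + freight 2828.22 + insurance 157.77 + brokerage 474.44 + delivery 2298.77 + duty 13247.60 = 20470.71
Landed cost = invoice 77440.80 + 20470.71 = 97911.51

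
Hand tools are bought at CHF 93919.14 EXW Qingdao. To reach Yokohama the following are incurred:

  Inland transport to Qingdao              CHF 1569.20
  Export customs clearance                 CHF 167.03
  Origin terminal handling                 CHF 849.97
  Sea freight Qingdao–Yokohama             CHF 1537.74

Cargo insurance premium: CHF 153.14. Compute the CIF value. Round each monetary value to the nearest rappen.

CIF = EXW price + pre-shipment costs + freight + insurance
CIF = 93919.14 + 1569.20 + 167.03 + 849.97 + 1537.74 + 153.14 = 98196.22

CIF value: CHF 98196.22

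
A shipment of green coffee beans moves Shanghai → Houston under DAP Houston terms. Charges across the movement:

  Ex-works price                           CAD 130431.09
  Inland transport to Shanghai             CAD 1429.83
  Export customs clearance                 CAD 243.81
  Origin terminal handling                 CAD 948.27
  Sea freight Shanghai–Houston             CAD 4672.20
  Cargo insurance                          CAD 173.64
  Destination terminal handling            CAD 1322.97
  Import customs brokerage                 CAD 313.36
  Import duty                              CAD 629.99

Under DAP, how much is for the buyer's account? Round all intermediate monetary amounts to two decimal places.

Buyer's account: CAD 943.35

DAP: the seller bears all costs to the named destination except import duty and clearance.
Seller's account: goods 130431.09 + inland to port 1429.83 + export clearance 243.81 + origin terminal 948.27 + freight 4672.20 + insurance 173.64 + destination terminal 1322.97 = 139221.81
Buyer's account: brokerage 313.36 + duty 629.99 = 943.35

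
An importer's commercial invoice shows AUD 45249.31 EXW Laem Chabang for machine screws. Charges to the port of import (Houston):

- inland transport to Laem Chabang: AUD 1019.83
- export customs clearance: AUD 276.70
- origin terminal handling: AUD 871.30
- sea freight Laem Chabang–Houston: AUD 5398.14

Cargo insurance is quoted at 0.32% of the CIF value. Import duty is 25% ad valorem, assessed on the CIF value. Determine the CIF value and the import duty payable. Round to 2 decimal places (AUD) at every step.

CIF value: AUD 52984.83; import duty: AUD 13246.21

Let C be the CIF value. C = EXW price + pre-shipment costs + freight + 0.32% × C
C − 0.32% × C = 45249.31 + 1019.83 + 276.70 + 871.30 + 5398.14
0.9968 × C = 52815.28
C = 52815.28 / 0.9968 = 52984.83
Insurance premium = 0.32% × 52984.83 = 169.55
Import duty = 52984.83 × 25% = 13246.21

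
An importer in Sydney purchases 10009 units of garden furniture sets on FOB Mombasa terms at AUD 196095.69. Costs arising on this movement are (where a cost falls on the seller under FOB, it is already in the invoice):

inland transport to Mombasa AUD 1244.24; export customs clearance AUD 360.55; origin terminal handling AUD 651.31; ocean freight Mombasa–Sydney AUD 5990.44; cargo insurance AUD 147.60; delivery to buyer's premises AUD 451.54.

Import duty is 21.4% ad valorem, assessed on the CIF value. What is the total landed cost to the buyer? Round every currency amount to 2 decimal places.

Total landed cost: AUD 245963.29

FOB: the seller bears costs until goods are on board at the origin port; the buyer bears freight, insurance and all costs thereafter.
Already in the invoice (seller's account under FOB): inland to port, export clearance, origin terminal — exclude.
CIF value = FOB price + freight + insurance = 196095.69 + 5990.44 + 147.60 = 202233.73
Import duty = 202233.73 × 21.4% = 43278.02
Buyer bears: freight 5990.44 + insurance 147.60 + delivery 451.54 + duty 43278.02 = 49867.60
Landed cost = invoice 196095.69 + 49867.60 = 245963.29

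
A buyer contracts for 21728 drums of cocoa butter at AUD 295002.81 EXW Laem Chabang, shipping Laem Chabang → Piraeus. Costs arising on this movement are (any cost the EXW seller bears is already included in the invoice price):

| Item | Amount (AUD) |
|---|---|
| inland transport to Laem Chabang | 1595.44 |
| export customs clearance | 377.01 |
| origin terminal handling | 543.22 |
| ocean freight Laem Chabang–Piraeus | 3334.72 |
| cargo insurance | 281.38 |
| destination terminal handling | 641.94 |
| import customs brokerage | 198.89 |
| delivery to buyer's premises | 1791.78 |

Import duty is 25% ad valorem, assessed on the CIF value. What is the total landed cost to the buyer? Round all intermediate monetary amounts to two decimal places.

EXW: the seller makes goods available at their premises; the buyer bears all onward costs.
CIF value = EXW price + inland to port + export clearance + origin terminal + freight + insurance = 295002.81 + 1595.44 + 377.01 + 543.22 + 3334.72 + 281.38 = 301134.58
Import duty = 301134.58 × 25% = 75283.65
Buyer bears: inland to port 1595.44 + export clearance 377.01 + origin terminal 543.22 + freight 3334.72 + insurance 281.38 + destination terminal 641.94 + brokerage 198.89 + delivery 1791.78 + duty 75283.65 = 84048.03
Landed cost = invoice 295002.81 + 84048.03 = 379050.84

Total landed cost: AUD 379050.84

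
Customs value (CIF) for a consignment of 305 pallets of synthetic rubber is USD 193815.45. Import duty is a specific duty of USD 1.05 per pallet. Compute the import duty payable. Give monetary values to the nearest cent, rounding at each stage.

Import duty: USD 320.25

Import duty = 305 × 1.05 = 320.25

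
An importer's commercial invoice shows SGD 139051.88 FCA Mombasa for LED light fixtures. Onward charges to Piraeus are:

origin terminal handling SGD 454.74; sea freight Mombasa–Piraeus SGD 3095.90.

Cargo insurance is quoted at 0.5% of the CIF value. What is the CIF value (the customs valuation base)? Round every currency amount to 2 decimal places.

CIF value: SGD 143319.12

Let C be the CIF value. C = FCA price + pre-shipment costs + freight + 0.5% × C
C − 0.5% × C = 139051.88 + 454.74 + 3095.90
0.995 × C = 142602.52
C = 142602.52 / 0.995 = 143319.12
Insurance premium = 0.5% × 143319.12 = 716.60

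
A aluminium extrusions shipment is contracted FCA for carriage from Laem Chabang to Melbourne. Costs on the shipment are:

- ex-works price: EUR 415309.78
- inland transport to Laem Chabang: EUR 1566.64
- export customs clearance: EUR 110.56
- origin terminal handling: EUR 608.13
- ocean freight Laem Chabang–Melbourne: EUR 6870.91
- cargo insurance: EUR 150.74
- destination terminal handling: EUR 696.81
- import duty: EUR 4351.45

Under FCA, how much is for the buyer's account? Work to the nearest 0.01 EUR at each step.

FCA: the seller delivers export-cleared goods to the carrier; the buyer bears costs from that point.
Seller's account: goods 415309.78 + inland to port 1566.64 + export clearance 110.56 = 416986.98
Buyer's account: origin terminal 608.13 + freight 6870.91 + insurance 150.74 + destination terminal 696.81 + duty 4351.45 = 12678.04

Buyer's account: EUR 12678.04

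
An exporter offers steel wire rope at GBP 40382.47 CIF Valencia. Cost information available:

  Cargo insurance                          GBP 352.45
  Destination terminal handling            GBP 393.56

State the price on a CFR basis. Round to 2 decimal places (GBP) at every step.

Not relevant to the conversion: destination terminal — on the buyer under both terms; not part of either seller's price.
From CIF to CFR, the seller no longer bears: insurance.
CFR price = 40382.47 − 352.45 = 40030.02

CFR price: GBP 40030.02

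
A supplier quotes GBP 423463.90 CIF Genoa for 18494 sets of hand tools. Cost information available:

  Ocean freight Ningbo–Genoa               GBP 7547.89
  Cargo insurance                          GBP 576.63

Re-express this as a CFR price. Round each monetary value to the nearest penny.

CFR price: GBP 422887.27

Not relevant to the conversion: freight — on the seller under both CIF and CFR; already in the CIF price and stays in the CFR price.
From CIF to CFR, the seller no longer bears: insurance.
CFR price = 423463.90 − 576.63 = 422887.27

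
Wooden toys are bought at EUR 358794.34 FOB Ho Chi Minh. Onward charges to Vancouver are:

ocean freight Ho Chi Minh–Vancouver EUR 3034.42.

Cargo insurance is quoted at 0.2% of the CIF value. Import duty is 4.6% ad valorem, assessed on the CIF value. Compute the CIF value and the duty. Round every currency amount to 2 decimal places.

CIF value: EUR 362553.87; import duty: EUR 16677.48

Let C be the CIF value. C = FOB price + freight + 0.2% × C
C − 0.2% × C = 358794.34 + 3034.42
0.998 × C = 361828.76
C = 361828.76 / 0.998 = 362553.87
Insurance premium = 0.2% × 362553.87 = 725.11
Import duty = 362553.87 × 4.6% = 16677.48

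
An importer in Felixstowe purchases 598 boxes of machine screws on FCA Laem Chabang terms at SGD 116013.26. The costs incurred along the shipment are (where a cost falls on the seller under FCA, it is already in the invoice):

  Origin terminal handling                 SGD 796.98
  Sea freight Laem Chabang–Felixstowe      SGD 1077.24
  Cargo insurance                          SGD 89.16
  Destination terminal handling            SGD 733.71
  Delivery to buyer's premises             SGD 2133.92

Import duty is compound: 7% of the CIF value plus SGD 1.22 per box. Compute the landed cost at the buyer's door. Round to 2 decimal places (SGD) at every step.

FCA: the seller delivers export-cleared goods to the carrier; the buyer bears costs from that point.
CIF value = FCA price + origin terminal + freight + insurance = 116013.26 + 796.98 + 1077.24 + 89.16 = 117976.64
Ad valorem component: 117976.64 × 7% = 8258.36
Specific component: 598 × 1.22 = 729.56
Import duty = 8258.36 + 729.56 = 8987.92
Buyer bears: origin terminal 796.98 + freight 1077.24 + insurance 89.16 + destination terminal 733.71 + delivery 2133.92 + duty 8987.92 = 13818.93
Landed cost = invoice 116013.26 + 13818.93 = 129832.19

Total landed cost: SGD 129832.19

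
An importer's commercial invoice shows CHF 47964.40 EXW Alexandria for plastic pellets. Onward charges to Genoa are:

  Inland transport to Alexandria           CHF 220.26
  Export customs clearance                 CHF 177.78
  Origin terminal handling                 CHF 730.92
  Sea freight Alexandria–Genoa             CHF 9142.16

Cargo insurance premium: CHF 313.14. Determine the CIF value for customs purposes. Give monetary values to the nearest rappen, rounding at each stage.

CIF = EXW price + pre-shipment costs + freight + insurance
CIF = 47964.40 + 220.26 + 177.78 + 730.92 + 9142.16 + 313.14 = 58548.66

CIF value: CHF 58548.66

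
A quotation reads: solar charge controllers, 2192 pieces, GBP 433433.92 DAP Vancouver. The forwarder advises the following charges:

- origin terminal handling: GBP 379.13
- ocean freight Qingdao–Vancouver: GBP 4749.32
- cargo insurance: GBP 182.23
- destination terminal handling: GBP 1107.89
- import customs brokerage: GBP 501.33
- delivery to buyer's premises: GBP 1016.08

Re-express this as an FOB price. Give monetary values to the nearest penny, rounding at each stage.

Not relevant to the conversion: origin terminal — on the seller under both DAP and FOB; already in the DAP price and stays in the FOB price. brokerage — on the buyer under both terms; not part of either seller's price.
From DAP to FOB, the seller no longer bears: freight, insurance, destination terminal, delivery.
FOB price = 433433.92 − 4749.32 − 182.23 − 1107.89 − 1016.08 = 426378.40

FOB price: GBP 426378.40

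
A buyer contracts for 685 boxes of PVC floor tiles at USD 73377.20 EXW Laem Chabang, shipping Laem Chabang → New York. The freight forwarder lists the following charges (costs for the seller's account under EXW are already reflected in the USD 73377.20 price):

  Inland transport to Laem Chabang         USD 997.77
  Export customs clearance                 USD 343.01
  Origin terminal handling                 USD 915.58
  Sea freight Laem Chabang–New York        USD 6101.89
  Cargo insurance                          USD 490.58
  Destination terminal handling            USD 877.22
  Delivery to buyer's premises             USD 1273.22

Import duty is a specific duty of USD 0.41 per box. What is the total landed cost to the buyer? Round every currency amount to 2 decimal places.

EXW: the seller makes goods available at their premises; the buyer bears all onward costs.
CIF value = EXW price + inland to port + export clearance + origin terminal + freight + insurance = 73377.20 + 997.77 + 343.01 + 915.58 + 6101.89 + 490.58 = 82226.03
Import duty = 685 × 0.41 = 280.85
Buyer bears: inland to port 997.77 + export clearance 343.01 + origin terminal 915.58 + freight 6101.89 + insurance 490.58 + destination terminal 877.22 + delivery 1273.22 + duty 280.85 = 11280.12
Landed cost = invoice 73377.20 + 11280.12 = 84657.32

Total landed cost: USD 84657.32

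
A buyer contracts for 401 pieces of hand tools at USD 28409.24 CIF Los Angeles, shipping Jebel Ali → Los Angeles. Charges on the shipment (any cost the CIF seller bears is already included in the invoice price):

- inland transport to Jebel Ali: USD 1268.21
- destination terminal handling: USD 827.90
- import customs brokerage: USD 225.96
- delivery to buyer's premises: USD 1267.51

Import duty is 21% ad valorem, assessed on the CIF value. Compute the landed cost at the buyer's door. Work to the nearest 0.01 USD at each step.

Total landed cost: USD 36696.55

CIF: the seller pays costs through ocean freight and marine insurance to the destination port.
Already in the invoice (seller's account under CIF): inland to port — exclude.
The CIF price already equals the CIF value: 28409.24
Import duty = 28409.24 × 21% = 5965.94
Buyer bears: destination terminal 827.90 + brokerage 225.96 + delivery 1267.51 + duty 5965.94 = 8287.31
Landed cost = invoice 28409.24 + 8287.31 = 36696.55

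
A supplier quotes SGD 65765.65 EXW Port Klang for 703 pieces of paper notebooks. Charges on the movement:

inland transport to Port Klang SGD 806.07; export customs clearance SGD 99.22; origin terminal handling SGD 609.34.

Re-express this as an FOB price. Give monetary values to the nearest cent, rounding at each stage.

FOB price: SGD 67280.28

From EXW to FOB, the seller additionally bears: inland to port, export clearance, origin terminal.
FOB price = 65765.65 + 806.07 + 99.22 + 609.34 = 67280.28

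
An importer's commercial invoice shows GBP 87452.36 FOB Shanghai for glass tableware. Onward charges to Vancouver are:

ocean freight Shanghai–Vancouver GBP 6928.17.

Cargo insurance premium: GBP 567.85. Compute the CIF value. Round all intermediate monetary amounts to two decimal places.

CIF = FOB price + freight + insurance
CIF = 87452.36 + 6928.17 + 567.85 = 94948.38

CIF value: GBP 94948.38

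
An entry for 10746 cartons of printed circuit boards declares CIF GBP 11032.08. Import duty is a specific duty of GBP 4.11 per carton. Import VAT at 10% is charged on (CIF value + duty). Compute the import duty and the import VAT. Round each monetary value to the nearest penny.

Import duty = 10746 × 4.11 = 44166.06
VAT base = CIF + duty = 11032.08 + 44166.06 = 55198.14
Import VAT = 55198.14 × 10% = 5519.81

Import duty: GBP 44166.06; import VAT: GBP 5519.81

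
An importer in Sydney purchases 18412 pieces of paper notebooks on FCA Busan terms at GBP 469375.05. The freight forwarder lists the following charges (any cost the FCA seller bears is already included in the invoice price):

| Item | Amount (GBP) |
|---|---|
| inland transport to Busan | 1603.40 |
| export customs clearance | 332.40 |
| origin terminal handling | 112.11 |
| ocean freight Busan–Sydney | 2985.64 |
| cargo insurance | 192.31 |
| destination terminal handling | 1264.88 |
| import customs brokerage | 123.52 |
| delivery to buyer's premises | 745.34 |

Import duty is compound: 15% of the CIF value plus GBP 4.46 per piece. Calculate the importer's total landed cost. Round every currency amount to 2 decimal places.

Total landed cost: GBP 627816.14

FCA: the seller delivers export-cleared goods to the carrier; the buyer bears costs from that point.
Already in the invoice (seller's account under FCA): inland to port, export clearance — exclude.
CIF value = FCA price + origin terminal + freight + insurance = 469375.05 + 112.11 + 2985.64 + 192.31 = 472665.11
Ad valorem component: 472665.11 × 15% = 70899.77
Specific component: 18412 × 4.46 = 82117.52
Import duty = 70899.77 + 82117.52 = 153017.29
Buyer bears: origin terminal 112.11 + freight 2985.64 + insurance 192.31 + destination terminal 1264.88 + brokerage 123.52 + delivery 745.34 + duty 153017.29 = 158441.09
Landed cost = invoice 469375.05 + 158441.09 = 627816.14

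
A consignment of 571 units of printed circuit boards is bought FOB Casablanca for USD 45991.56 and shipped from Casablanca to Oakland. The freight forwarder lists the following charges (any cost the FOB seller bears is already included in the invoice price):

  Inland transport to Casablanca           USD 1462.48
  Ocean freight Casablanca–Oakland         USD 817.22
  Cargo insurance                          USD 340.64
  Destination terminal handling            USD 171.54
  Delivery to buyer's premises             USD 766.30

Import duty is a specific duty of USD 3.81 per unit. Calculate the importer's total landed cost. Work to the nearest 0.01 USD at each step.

Total landed cost: USD 50262.77

FOB: the seller bears costs until goods are on board at the origin port; the buyer bears freight, insurance and all costs thereafter.
Already in the invoice (seller's account under FOB): inland to port — exclude.
CIF value = FOB price + freight + insurance = 45991.56 + 817.22 + 340.64 = 47149.42
Import duty = 571 × 3.81 = 2175.51
Buyer bears: freight 817.22 + insurance 340.64 + destination terminal 171.54 + delivery 766.30 + duty 2175.51 = 4271.21
Landed cost = invoice 45991.56 + 4271.21 = 50262.77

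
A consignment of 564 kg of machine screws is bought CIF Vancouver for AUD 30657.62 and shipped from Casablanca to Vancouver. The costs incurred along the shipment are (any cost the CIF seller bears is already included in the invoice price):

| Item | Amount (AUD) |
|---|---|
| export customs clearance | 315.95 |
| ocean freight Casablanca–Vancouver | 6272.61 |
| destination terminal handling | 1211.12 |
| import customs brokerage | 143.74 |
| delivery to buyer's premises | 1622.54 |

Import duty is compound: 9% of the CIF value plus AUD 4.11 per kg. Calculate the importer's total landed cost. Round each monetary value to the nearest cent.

CIF: the seller pays costs through ocean freight and marine insurance to the destination port.
Already in the invoice (seller's account under CIF): export clearance, freight — exclude.
The CIF price already equals the CIF value: 30657.62
Ad valorem component: 30657.62 × 9% = 2759.19
Specific component: 564 × 4.11 = 2318.04
Import duty = 2759.19 + 2318.04 = 5077.23
Buyer bears: destination terminal 1211.12 + brokerage 143.74 + delivery 1622.54 + duty 5077.23 = 8054.63
Landed cost = invoice 30657.62 + 8054.63 = 38712.25

Total landed cost: AUD 38712.25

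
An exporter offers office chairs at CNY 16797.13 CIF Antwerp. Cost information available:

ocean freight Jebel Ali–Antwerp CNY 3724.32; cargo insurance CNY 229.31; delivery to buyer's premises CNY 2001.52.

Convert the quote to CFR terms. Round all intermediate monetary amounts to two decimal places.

CFR price: CNY 16567.82

Not relevant to the conversion: freight — on the seller under both CIF and CFR; already in the CIF price and stays in the CFR price. delivery — on the buyer under both terms; not part of either seller's price.
From CIF to CFR, the seller no longer bears: insurance.
CFR price = 16797.13 − 229.31 = 16567.82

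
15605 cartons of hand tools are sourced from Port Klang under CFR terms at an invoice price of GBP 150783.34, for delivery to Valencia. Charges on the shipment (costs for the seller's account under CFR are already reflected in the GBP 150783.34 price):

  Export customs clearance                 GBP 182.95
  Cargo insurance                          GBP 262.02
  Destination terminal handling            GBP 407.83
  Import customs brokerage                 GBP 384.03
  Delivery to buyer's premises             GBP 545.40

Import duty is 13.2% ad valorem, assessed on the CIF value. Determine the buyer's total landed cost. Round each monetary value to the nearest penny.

Total landed cost: GBP 172320.61

CFR: the seller pays costs through ocean freight to the destination port, but not insurance.
Already in the invoice (seller's account under CFR): export clearance — exclude.
CIF value = CFR price + insurance = 150783.34 + 262.02 = 151045.36
Import duty = 151045.36 × 13.2% = 19937.99
Buyer bears: insurance 262.02 + destination terminal 407.83 + brokerage 384.03 + delivery 545.40 + duty 19937.99 = 21537.27
Landed cost = invoice 150783.34 + 21537.27 = 172320.61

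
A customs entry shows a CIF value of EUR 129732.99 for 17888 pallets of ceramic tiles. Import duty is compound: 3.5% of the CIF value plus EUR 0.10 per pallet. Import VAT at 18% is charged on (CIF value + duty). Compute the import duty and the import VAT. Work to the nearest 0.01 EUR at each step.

Import duty: EUR 6329.45; import VAT: EUR 24491.24

Ad valorem component: 129732.99 × 3.5% = 4540.65
Specific component: 17888 × 0.10 = 1788.80
Import duty = 4540.65 + 1788.80 = 6329.45
VAT base = CIF + duty = 129732.99 + 6329.45 = 136062.44
Import VAT = 136062.44 × 18% = 24491.24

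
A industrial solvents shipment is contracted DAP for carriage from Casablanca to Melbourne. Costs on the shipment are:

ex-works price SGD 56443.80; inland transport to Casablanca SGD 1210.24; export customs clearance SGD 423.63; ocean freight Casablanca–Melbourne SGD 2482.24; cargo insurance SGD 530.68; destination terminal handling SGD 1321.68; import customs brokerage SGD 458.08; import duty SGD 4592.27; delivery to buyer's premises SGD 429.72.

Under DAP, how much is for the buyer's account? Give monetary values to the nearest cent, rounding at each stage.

DAP: the seller bears all costs to the named destination except import duty and clearance.
Seller's account: goods 56443.80 + inland to port 1210.24 + export clearance 423.63 + freight 2482.24 + insurance 530.68 + destination terminal 1321.68 + delivery 429.72 = 62841.99
Buyer's account: brokerage 458.08 + duty 4592.27 = 5050.35

Buyer's account: SGD 5050.35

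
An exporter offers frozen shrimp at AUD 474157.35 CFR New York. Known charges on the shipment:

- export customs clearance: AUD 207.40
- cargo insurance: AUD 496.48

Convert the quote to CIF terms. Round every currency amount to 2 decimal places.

CIF price: AUD 474653.83

Not relevant to the conversion: export clearance — on the seller under both CFR and CIF; already in the CFR price and stays in the CIF price.
From CFR to CIF, the seller additionally bears: insurance.
CIF price = 474157.35 + 496.48 = 474653.83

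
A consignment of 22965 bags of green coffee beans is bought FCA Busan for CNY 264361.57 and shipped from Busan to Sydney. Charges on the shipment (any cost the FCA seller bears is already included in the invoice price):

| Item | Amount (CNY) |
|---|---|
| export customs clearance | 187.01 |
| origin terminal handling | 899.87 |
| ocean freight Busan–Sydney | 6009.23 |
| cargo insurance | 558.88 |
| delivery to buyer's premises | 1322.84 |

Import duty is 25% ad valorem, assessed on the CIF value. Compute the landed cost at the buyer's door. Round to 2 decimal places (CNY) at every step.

FCA: the seller delivers export-cleared goods to the carrier; the buyer bears costs from that point.
Already in the invoice (seller's account under FCA): export clearance — exclude.
CIF value = FCA price + origin terminal + freight + insurance = 264361.57 + 899.87 + 6009.23 + 558.88 = 271829.55
Import duty = 271829.55 × 25% = 67957.39
Buyer bears: origin terminal 899.87 + freight 6009.23 + insurance 558.88 + delivery 1322.84 + duty 67957.39 = 76748.21
Landed cost = invoice 264361.57 + 76748.21 = 341109.78

Total landed cost: CNY 341109.78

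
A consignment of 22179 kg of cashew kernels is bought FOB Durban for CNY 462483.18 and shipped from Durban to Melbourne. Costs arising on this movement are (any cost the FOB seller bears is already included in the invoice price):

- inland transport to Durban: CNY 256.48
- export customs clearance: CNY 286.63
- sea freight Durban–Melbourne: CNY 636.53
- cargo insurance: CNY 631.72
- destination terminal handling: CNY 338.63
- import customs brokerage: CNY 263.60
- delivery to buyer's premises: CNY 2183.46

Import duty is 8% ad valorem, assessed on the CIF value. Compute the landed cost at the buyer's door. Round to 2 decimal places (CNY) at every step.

Total landed cost: CNY 503637.23

FOB: the seller bears costs until goods are on board at the origin port; the buyer bears freight, insurance and all costs thereafter.
Already in the invoice (seller's account under FOB): inland to port, export clearance — exclude.
CIF value = FOB price + freight + insurance = 462483.18 + 636.53 + 631.72 = 463751.43
Import duty = 463751.43 × 8% = 37100.11
Buyer bears: freight 636.53 + insurance 631.72 + destination terminal 338.63 + brokerage 263.60 + delivery 2183.46 + duty 37100.11 = 41154.05
Landed cost = invoice 462483.18 + 41154.05 = 503637.23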